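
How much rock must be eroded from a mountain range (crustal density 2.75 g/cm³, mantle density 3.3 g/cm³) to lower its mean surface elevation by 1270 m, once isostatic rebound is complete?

7620 m

Net drop Δ = e − u = e − e ρ_c/ρ_m = e (ρ_m − ρ_c)/ρ_m.
e = Δ ρ_m/(ρ_m − ρ_c) = 1270 m × 3.3/0.55 = 7620 m.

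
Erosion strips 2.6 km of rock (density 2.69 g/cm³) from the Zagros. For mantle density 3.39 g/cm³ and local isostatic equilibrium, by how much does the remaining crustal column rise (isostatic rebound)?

2.06 km

Unloading: uplift u = e ρ_c/ρ_m = 2.6 km × 2.69/3.39 = 2.06 km.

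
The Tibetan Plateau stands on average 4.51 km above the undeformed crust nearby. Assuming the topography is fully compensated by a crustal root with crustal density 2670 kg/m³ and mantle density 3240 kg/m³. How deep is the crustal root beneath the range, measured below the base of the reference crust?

21.1 km

For local isostatic compensation: the weight of the topography is balanced by the buoyancy of the root, ρ_c h = (ρ_m − ρ_c) r.
r = h · ρ_c / (ρ_m − ρ_c) = 4.51 km × 2670 / (3240 − 2670) = 21.1 km.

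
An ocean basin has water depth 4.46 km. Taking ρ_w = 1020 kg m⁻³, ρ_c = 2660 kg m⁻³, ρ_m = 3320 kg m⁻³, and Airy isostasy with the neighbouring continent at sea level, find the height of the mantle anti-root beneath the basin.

11.1 km

Equating mass per unit area of the two columns: replacing crust with seawater at the top is compensated by replacing crust with mantle at the base: d (ρ_c − ρ_w) = a (ρ_m − ρ_c).
a = d (ρ_c − ρ_w)/(ρ_m − ρ_c) = 4.46 km × 1640/660 = 11.1 km.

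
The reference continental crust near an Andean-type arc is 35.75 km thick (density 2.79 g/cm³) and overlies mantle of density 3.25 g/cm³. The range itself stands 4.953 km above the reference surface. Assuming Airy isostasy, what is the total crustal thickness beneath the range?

Root depth r = h ρ_c / (ρ_m − ρ_c) = 4.953 km × 2.79 / 0.46 = 30.04 km.
Total thickness = T + h + r = 35.75 km + 4.953 km + 30.04 km = 70.7 km.

70.7 km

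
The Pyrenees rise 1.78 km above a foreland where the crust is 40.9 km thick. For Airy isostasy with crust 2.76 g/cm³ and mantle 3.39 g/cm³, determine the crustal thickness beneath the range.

50.5 km

Root depth r = h ρ_c / (ρ_m − ρ_c) = 1.78 km × 2.76 / 0.63 = 7.798 km.
Total thickness = T + h + r = 40.9 km + 1.78 km + 7.798 km = 50.5 km.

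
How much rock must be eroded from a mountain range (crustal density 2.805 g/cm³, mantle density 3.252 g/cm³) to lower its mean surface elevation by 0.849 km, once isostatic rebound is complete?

6.18 km

Net drop Δ = e − u = e − e ρ_c/ρ_m = e (ρ_m − ρ_c)/ρ_m.
e = Δ ρ_m/(ρ_m − ρ_c) = 0.849 km × 3.252/0.447 = 6.18 km.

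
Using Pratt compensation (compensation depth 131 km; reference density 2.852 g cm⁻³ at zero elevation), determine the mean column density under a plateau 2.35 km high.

Pratt balance: ρ_ref D = ρ (D + h).
ρ = ρ_ref D/(D + h) = 2.852 × 131 km/(131 km + 2.35 km) = 2.8 g cm⁻³.

2.8 g cm⁻³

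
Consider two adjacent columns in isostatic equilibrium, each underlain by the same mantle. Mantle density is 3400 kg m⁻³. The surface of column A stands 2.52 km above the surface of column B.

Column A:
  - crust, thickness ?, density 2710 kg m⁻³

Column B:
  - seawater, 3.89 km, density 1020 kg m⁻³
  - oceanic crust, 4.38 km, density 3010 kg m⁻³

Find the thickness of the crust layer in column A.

Take the compensation level at the base of the deeper column (depth z_c below the surface of column A) and equate Σ ρ_i t_i down to z_c; mantle fills any gap and the z_c terms cancel.
Column A: x×2710 + (z_c − 0 − x)×3400
Column B: 2.52×0 + 3.89×1020 + 4.38×3010 + (z_c − 2.52 − 8.27)×3400
The z_c×3400 term appears on both sides and cancels. Collect the known terms of each column as K = Σ(ρt)_known − 3400 × (depth of known layers): K_A = 0 − 3400×0 = 0; K_B = 17151.6 − 3400×(2.52 + 8.27) = −19534.4.
Balance: K_A − x×(3400 − 2710) = K_B, so x = (K_A − K_B)/(3400 − 2710) = 19534.4/690 = 28.3 km.

28.3 km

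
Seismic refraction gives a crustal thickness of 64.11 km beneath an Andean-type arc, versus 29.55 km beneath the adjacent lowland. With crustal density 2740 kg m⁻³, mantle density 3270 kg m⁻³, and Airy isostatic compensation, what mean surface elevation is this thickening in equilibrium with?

5.6 km

Excess crust Δ = 64.11 km − 29.55 km = 34.56 km, split between elevation h and root r with h + r = Δ.
Airy balance ρ_c h = (ρ_m − ρ_c) r gives r = h ρ_c/(ρ_m − ρ_c), so h (1 + ρ_c/(ρ_m − ρ_c)) = Δ, i.e. h = Δ (ρ_m − ρ_c)/ρ_m.
h = 34.56 km × 530/3270 = 5.6 km.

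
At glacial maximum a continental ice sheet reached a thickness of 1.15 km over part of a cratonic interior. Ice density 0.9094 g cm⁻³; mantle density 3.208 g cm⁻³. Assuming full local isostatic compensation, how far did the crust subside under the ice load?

0.326 km

Isostatic balance requires: the ice load ρ_ice t is balanced by mantle displaced below, ρ_m s.
s = t ρ_ice / ρ_m = 1.15 km × 0.9094/3.208 = 0.326 km.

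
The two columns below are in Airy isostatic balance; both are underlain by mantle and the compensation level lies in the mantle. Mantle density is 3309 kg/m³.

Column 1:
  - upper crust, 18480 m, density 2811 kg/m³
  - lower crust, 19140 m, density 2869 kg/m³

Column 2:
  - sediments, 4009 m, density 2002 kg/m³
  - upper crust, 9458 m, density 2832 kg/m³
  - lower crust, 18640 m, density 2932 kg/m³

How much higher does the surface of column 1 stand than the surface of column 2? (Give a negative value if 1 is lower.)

For any compensation level in the mantle, the mantle terms cancel and isostasy reduces to e = (Σt_1 − Σt_2) − (Σ(ρt)_1 − Σ(ρt)_2) / ρ_m.
Σt_1 = 37620 m; Σt_2 = 32107 m; Σ(ρt)_1 = 106859940; Σ(ρt)_2 = 89463554 (in m·kg/m³).
e = (37620 − 32107) − (106859940 − 89463554) / 3309 = 256 m.

256 m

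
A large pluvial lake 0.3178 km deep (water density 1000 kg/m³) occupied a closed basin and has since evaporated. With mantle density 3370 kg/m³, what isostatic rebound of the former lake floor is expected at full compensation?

u = d ρ_w/ρ_m = 0.3178 km × 1000/3370 = 0.0943 km.

0.0943 km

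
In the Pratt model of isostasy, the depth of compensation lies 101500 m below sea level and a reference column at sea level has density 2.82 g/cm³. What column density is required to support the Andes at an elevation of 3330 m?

2.73 g/cm³

Pratt balance: ρ_ref D = ρ (D + h).
ρ = ρ_ref D/(D + h) = 2.82 × 101500 m/(101500 m + 3330 m) = 2.73 g/cm³.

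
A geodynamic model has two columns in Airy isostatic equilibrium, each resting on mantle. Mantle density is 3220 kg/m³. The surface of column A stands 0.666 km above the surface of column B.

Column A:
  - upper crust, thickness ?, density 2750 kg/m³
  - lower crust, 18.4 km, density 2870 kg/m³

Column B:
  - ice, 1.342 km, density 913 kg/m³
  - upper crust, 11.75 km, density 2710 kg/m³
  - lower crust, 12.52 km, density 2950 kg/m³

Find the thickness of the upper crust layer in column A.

17.4 km

Take the compensation level at the base of the deeper column (depth z_c below the surface of column A) and equate Σ ρ_i t_i down to z_c; mantle fills any gap and the z_c terms cancel.
Column A: x×2750 + 18.4×2870 + (z_c − 18.4 − x)×3220
Column B: 0.666×0 + 1.342×913 + 11.75×2710 + 12.52×2950 + (z_c − 0.666 − 25.612)×3220
The z_c×3220 term appears on both sides and cancels. Collect the known terms of each column as K = Σ(ρt)_known − 3220 × (depth of known layers): K_A = 52808 − 3220×18.4 = −6440; K_B = 70001.746 − 3220×(0.666 + 25.612) = −14613.414.
Balance: K_A − x×(3220 − 2750) = K_B, so x = (K_A − K_B)/(3220 − 2750) = 8173.41/470 = 17.4 km.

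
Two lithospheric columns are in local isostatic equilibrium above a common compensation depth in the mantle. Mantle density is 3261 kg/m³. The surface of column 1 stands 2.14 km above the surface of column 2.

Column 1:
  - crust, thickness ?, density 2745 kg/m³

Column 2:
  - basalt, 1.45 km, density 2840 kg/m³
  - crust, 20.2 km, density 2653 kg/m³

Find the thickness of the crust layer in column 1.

Take the compensation level at the base of the deeper column (depth z_c below the surface of column 1) and equate Σ ρ_i t_i down to z_c; mantle fills any gap and the z_c terms cancel.
Column 1: x×2745 + (z_c − 0 − x)×3261
Column 2: 2.14×0 + 1.45×2840 + 20.2×2653 + (z_c − 2.14 − 21.65)×3261
The z_c×3261 term appears on both sides and cancels. Collect the known terms of each column as K = Σ(ρt)_known − 3261 × (depth of known layers): K_1 = 0 − 3261×0 = 0; K_2 = 57708.6 − 3261×(2.14 + 21.65) = −19870.59.
Balance: K_1 − x×(3261 − 2745) = K_2, so x = (K_1 − K_2)/(3261 − 2745) = 19870.6/516 = 38.5 km.

38.5 km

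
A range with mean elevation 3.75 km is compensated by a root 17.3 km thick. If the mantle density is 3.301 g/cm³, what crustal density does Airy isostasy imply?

2.71 g/cm³

ρ_c h = (ρ_m − ρ_c) r → ρ_c (h + r) = ρ_m r → ρ_c = ρ_m r / (h + r).
ρ_c = 3.301 × 17.3 km / (3.75 km + 17.3 km) = 2.71 g/cm³.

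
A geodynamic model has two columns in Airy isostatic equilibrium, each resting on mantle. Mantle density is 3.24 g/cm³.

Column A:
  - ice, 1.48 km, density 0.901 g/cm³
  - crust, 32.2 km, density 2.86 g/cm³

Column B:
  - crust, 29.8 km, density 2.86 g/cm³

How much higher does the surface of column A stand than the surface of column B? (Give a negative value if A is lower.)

1.35 km

For any compensation level in the mantle, the mantle terms cancel and isostasy reduces to e = (Σt_A − Σt_B) − (Σ(ρt)_A − Σ(ρt)_B) / ρ_m.
Σt_A = 33.68 km; Σt_B = 29.8 km; Σ(ρt)_A = 93.42548; Σ(ρt)_B = 85.228 (in km·g/cm³).
e = (33.68 − 29.8) − (93.42548 − 85.228) / 3.24 = 1.35 km.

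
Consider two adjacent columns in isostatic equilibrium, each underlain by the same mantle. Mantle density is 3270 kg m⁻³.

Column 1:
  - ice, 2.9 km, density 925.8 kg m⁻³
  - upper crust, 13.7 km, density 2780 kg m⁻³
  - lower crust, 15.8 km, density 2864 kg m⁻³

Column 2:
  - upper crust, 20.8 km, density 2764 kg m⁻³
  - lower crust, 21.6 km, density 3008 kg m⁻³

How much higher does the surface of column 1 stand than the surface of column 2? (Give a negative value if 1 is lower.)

1.14 km

For any compensation level in the mantle, the mantle terms cancel and isostasy reduces to e = (Σt_1 − Σt_2) − (Σ(ρt)_1 − Σ(ρt)_2) / ρ_m.
Σt_1 = 32.4 km; Σt_2 = 42.4 km; Σ(ρt)_1 = 86022.02; Σ(ρt)_2 = 122464 (in km·kg m⁻³).
e = (32.4 − 42.4) − (86022.02 − 122464) / 3270 = 1.14 km.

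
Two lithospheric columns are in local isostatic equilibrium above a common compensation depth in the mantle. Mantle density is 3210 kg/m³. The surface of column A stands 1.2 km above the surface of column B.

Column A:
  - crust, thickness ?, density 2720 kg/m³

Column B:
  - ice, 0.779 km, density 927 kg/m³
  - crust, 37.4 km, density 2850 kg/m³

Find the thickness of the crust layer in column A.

39 km

Take the compensation level at the base of the deeper column (depth z_c below the surface of column A) and equate Σ ρ_i t_i down to z_c; mantle fills any gap and the z_c terms cancel.
Column A: x×2720 + (z_c − 0 − x)×3210
Column B: 1.2×0 + 0.779×927 + 37.4×2850 + (z_c − 1.2 − 38.179)×3210
The z_c×3210 term appears on both sides and cancels. Collect the known terms of each column as K = Σ(ρt)_known − 3210 × (depth of known layers): K_A = 0 − 3210×0 = 0; K_B = 107312.133 − 3210×(1.2 + 38.179) = −19094.457.
Balance: K_A − x×(3210 − 2720) = K_B, so x = (K_A − K_B)/(3210 − 2720) = 19094.5/490 = 39 km.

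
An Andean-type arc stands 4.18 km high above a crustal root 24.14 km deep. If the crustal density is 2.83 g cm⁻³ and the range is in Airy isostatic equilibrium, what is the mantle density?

3.32 g cm⁻³

Airy balance: ρ_c h = (ρ_m − ρ_c) r → ρ_m = ρ_c (1 + h/r).
ρ_m = 2.83 × (1 + 4.18 km/24.14 km) = 3.32 g cm⁻³.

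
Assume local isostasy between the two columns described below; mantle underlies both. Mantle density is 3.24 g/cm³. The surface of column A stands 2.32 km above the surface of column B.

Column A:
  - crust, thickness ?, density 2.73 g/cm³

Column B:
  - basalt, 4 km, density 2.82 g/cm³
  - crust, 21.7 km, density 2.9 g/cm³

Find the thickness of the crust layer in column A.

Take the compensation level at the base of the deeper column (depth z_c below the surface of column A) and equate Σ ρ_i t_i down to z_c; mantle fills any gap and the z_c terms cancel.
Column A: x×2.73 + (z_c − 0 − x)×3.24
Column B: 2.32×0 + 4×2.82 + 21.7×2.9 + (z_c − 2.32 − 25.7)×3.24
The z_c×3.24 term appears on both sides and cancels. Collect the known terms of each column as K = Σ(ρt)_known − 3.24 × (depth of known layers): K_A = 0 − 3.24×0 = 0; K_B = 74.21 − 3.24×(2.32 + 25.7) = −16.5748.
Balance: K_A − x×(3.24 − 2.73) = K_B, so x = (K_A − K_B)/(3.24 − 2.73) = 16.5748/0.51 = 32.5 km.

32.5 km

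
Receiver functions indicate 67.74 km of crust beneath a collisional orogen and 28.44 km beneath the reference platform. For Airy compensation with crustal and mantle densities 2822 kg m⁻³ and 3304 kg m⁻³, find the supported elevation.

Excess crust Δ = 67.74 km − 28.44 km = 39.3 km, split between elevation h and root r with h + r = Δ.
Airy balance ρ_c h = (ρ_m − ρ_c) r gives r = h ρ_c/(ρ_m − ρ_c), so h (1 + ρ_c/(ρ_m − ρ_c)) = Δ, i.e. h = Δ (ρ_m − ρ_c)/ρ_m.
h = 39.3 km × 482/3304 = 5.73 km.

5.73 km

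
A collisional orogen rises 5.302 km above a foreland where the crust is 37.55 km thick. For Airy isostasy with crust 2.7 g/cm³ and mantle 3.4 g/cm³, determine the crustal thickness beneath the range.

Root depth r = h ρ_c / (ρ_m − ρ_c) = 5.302 km × 2.7 / 0.7 = 20.45 km.
Total thickness = T + h + r = 37.55 km + 5.302 km + 20.45 km = 63.3 km.

63.3 km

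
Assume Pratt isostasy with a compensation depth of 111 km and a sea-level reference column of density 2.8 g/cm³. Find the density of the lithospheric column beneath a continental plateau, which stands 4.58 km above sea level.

Pratt balance: ρ_ref D = ρ (D + h).
ρ = ρ_ref D/(D + h) = 2.8 × 111 km/(111 km + 4.58 km) = 2.69 g/cm³.

2.69 g/cm³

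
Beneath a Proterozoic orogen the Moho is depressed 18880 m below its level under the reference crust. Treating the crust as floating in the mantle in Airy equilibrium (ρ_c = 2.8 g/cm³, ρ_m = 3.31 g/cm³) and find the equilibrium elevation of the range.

3440 m

For local isostatic compensation: ρ_c h = (ρ_m − ρ_c) r.
h = r (ρ_m − ρ_c) / ρ_c = 18880 m × (3.31 − 2.8) / 2.8 = 3440 m.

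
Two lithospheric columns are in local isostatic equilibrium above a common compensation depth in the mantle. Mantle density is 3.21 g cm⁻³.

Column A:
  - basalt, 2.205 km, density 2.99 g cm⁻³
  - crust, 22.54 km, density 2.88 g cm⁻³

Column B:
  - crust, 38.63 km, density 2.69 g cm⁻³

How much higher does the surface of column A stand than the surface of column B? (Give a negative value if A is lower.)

−3.79 km

For any compensation level in the mantle, the mantle terms cancel and isostasy reduces to e = (Σt_A − Σt_B) − (Σ(ρt)_A − Σ(ρt)_B) / ρ_m.
Σt_A = 24.745 km; Σt_B = 38.63 km; Σ(ρt)_A = 71.50815; Σ(ρt)_B = 103.9147 (in km·g cm⁻³).
e = (24.745 − 38.63) − (71.50815 − 103.9147) / 3.21 = −3.79 km.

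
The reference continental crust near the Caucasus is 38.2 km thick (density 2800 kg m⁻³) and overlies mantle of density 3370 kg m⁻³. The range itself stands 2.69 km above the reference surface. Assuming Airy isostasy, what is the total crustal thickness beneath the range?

Root depth r = h ρ_c / (ρ_m − ρ_c) = 2.69 km × 2800 / 570 = 13.21 km.
Total thickness = T + h + r = 38.2 km + 2.69 km + 13.21 km = 54.1 km.

54.1 km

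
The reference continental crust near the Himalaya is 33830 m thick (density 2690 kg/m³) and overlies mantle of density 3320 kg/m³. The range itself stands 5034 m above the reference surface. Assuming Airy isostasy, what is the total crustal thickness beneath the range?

Root depth r = h ρ_c / (ρ_m − ρ_c) = 5034 m × 2690 / 630 = 21490 m.
Total thickness = T + h + r = 33830 m + 5034 m + 21490 m = 60400 m.

60400 m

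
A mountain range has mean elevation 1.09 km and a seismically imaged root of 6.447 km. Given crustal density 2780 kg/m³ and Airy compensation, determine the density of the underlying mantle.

3250 kg/m³

Airy balance: ρ_c h = (ρ_m − ρ_c) r → ρ_m = ρ_c (1 + h/r).
ρ_m = 2780 × (1 + 1.09 km/6.447 km) = 3250 kg/m³.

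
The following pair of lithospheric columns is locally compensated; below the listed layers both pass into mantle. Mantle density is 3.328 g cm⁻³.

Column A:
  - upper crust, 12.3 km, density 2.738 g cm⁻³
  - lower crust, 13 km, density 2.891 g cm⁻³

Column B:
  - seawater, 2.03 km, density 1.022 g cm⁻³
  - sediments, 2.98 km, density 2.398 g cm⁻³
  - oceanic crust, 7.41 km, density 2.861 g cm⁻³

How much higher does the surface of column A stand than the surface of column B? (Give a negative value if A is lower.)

For any compensation level in the mantle, the mantle terms cancel and isostasy reduces to e = (Σt_A − Σt_B) − (Σ(ρt)_A − Σ(ρt)_B) / ρ_m.
Σt_A = 25.3 km; Σt_B = 12.42 km; Σ(ρt)_A = 71.2604; Σ(ρt)_B = 30.42071 (in km·g cm⁻³).
e = (25.3 − 12.42) − (71.2604 − 30.42071) / 3.328 = 0.608 km.

0.608 km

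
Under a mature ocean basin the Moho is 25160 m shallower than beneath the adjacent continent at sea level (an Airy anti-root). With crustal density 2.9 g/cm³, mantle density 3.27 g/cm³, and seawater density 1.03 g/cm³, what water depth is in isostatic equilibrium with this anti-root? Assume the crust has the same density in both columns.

4980 m

Replacing a thickness d of crust by seawater at the top must be balanced by replacing crust with mantle at the base: d (ρ_c − ρ_w) = a (ρ_m − ρ_c).
d = a (ρ_m − ρ_c)/(ρ_c − ρ_w) = 25160 m × 0.37/1.87 = 4980 m.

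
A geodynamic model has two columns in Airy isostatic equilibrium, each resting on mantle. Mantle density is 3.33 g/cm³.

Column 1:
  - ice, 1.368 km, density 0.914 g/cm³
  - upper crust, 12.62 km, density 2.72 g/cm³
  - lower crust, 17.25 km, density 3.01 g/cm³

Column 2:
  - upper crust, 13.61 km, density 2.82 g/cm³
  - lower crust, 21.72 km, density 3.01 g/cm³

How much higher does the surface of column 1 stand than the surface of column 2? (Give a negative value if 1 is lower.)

For any compensation level in the mantle, the mantle terms cancel and isostasy reduces to e = (Σt_1 − Σt_2) − (Σ(ρt)_1 − Σ(ρt)_2) / ρ_m.
Σt_1 = 31.238 km; Σt_2 = 35.33 km; Σ(ρt)_1 = 87.499252; Σ(ρt)_2 = 103.7574 (in km·g/cm³).
e = (31.238 − 35.33) − (87.499252 − 103.7574) / 3.33 = 0.79 km.

0.79 km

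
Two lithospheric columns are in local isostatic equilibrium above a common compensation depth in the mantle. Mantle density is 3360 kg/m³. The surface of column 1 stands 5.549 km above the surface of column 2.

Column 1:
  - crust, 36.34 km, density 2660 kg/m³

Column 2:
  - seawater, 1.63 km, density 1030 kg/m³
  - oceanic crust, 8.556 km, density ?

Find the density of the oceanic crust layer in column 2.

3010 kg/m³

Take the compensation level at the base of the deeper column (depth z_c below the surface of column 1) and equate Σ ρ_i t_i down to z_c; mantle fills any gap and the z_c terms cancel.
Column 1: 36.34×2660 + (z_c − 36.34)×3360
Column 2: 5.549×0 + 1.63×1030 + 8.556×ρ + (z_c − 5.549 − 10.186)×3360
The z_c×3360 term appears on both sides and cancels. Collect the known terms of each column as K = Σ(ρt)_known − 3360 × (depth of known layers): K_1 = 96664.4 − 3360×36.34 = −25438; K_2 = 1678.9 − 3360×(5.549 + 10.186) = −51190.7.
Balance: K_1 = K_2 + 8.556×ρ, so ρ = (K_1 − K_2)/8.556 = 25752.7/8.556 = 3010 kg/m³.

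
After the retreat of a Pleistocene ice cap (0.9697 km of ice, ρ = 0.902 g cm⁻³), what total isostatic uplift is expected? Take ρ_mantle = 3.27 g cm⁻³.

Removing the load lets mantle flow back in; uplift u satisfies ρ_ice t = ρ_m u.
u = t ρ_ice/ρ_m = 0.9697 km × 0.902/3.27 = 0.267 km.

0.267 km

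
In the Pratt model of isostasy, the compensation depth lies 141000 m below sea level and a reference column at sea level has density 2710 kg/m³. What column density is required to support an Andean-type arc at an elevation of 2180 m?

Pratt balance: ρ_ref D = ρ (D + h).
ρ = ρ_ref D/(D + h) = 2710 × 141000 m/(141000 m + 2180 m) = 2670 kg/m³.

2670 kg/m³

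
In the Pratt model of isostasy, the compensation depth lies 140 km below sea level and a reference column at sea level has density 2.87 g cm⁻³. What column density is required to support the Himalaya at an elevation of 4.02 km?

Pratt balance: ρ_ref D = ρ (D + h).
ρ = ρ_ref D/(D + h) = 2.87 × 140 km/(140 km + 4.02 km) = 2.79 g cm⁻³.

2.79 g cm⁻³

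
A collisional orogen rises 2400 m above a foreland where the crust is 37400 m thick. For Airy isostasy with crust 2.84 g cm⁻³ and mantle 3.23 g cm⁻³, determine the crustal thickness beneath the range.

57300 m

Root depth r = h ρ_c / (ρ_m − ρ_c) = 2400 m × 2.84 / 0.39 = 17480 m.
Total thickness = T + h + r = 37400 m + 2400 m + 17480 m = 57300 m.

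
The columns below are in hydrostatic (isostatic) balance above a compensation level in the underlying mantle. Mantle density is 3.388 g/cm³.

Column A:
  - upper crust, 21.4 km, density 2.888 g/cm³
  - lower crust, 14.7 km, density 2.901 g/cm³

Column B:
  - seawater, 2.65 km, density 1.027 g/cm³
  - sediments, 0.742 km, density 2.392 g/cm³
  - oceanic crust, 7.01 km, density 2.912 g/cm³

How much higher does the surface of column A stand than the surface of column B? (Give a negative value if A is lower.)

2.22 km

For any compensation level in the mantle, the mantle terms cancel and isostasy reduces to e = (Σt_A − Σt_B) − (Σ(ρt)_A − Σ(ρt)_B) / ρ_m.
Σt_A = 36.1 km; Σt_B = 10.402 km; Σ(ρt)_A = 104.4479; Σ(ρt)_B = 24.909534 (in km·g/cm³).
e = (36.1 − 10.402) − (104.4479 − 24.909534) / 3.388 = 2.22 km.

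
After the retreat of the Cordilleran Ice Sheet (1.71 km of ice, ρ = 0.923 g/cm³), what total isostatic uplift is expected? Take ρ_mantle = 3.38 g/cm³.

Removing the load lets mantle flow back in; uplift u satisfies ρ_ice t = ρ_m u.
u = t ρ_ice/ρ_m = 1.71 km × 0.923/3.38 = 0.467 km.

0.467 km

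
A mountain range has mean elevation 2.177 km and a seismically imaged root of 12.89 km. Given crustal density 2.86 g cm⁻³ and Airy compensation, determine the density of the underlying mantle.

3.34 g cm⁻³

Airy balance: ρ_c h = (ρ_m − ρ_c) r → ρ_m = ρ_c (1 + h/r).
ρ_m = 2.86 × (1 + 2.177 km/12.89 km) = 3.34 g cm⁻³.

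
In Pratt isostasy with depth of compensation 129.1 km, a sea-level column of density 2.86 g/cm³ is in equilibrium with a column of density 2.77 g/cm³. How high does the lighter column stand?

ρ_ref D = ρ (D + h) → h = D (ρ_ref − ρ)/ρ.
h = 129.1 km × (2.86 − 2.77)/2.77 = 4.19 km.

4.19 km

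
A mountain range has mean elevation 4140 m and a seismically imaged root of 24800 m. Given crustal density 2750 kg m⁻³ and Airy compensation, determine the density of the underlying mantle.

3210 kg m⁻³

Airy balance: ρ_c h = (ρ_m − ρ_c) r → ρ_m = ρ_c (1 + h/r).
ρ_m = 2750 × (1 + 4140 m/24800 m) = 3210 kg m⁻³.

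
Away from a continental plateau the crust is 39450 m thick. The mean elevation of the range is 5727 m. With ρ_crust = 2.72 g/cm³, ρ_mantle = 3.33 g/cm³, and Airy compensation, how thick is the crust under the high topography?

Root depth r = h ρ_c / (ρ_m − ρ_c) = 5727 m × 2.72 / 0.61 = 25540 m.
Total thickness = T + h + r = 39450 m + 5727 m + 25540 m = 70700 m.

70700 m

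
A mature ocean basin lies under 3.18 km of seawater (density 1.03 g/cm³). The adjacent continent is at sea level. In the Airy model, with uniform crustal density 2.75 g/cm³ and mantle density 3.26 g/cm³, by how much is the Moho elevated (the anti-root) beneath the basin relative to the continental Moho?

Equating mass per unit area of the two columns: replacing crust with seawater at the top is compensated by replacing crust with mantle at the base: d (ρ_c − ρ_w) = a (ρ_m − ρ_c).
a = d (ρ_c − ρ_w)/(ρ_m − ρ_c) = 3.18 km × 1.72/0.51 = 10.7 km.

10.7 km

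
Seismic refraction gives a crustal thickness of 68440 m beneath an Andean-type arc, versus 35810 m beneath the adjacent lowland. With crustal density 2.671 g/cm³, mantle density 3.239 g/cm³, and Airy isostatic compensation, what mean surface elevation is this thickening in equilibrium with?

Excess crust Δ = 68440 m − 35810 m = 32630 m, split between elevation h and root r with h + r = Δ.
Airy balance ρ_c h = (ρ_m − ρ_c) r gives r = h ρ_c/(ρ_m − ρ_c), so h (1 + ρ_c/(ρ_m − ρ_c)) = Δ, i.e. h = Δ (ρ_m − ρ_c)/ρ_m.
h = 32630 m × 0.568/3.239 = 5720 m.

5720 m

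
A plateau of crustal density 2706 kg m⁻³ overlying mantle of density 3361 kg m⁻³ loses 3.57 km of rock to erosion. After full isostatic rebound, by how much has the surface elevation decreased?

Rebound u = e ρ_c/ρ_m = 3.57 km × 2706/3361 = 2.874 km.
Net surface drop = e − u = 3.57 km − 2.874 km = e (ρ_m − ρ_c)/ρ_m = 0.696 km.

0.696 km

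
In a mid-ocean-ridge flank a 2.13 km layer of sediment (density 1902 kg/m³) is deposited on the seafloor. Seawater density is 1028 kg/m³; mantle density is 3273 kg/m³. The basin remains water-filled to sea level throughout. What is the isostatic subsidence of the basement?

Submarine loading: the sediment displaces seawater, and the subsidence is in turn flooded, so s (ρ_m − ρ_w) = t (ρ_sed − ρ_w).
s = 2.13 km × (1902 − 1028) / (3273 − 1028) = 0.829 km.

0.829 km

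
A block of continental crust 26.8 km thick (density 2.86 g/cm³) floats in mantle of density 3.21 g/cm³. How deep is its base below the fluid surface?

Draft d = t ρ_obj/ρ_fluid = 26.8 km × 2.86/3.21 = 23.9 km.

23.9 km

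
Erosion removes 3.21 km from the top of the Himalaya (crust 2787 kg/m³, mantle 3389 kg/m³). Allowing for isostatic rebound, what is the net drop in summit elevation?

Rebound u = e ρ_c/ρ_m = 3.21 km × 2787/3389 = 2.64 km.
Net surface drop = e − u = 3.21 km − 2.64 km = e (ρ_m − ρ_c)/ρ_m = 0.57 km.

0.57 km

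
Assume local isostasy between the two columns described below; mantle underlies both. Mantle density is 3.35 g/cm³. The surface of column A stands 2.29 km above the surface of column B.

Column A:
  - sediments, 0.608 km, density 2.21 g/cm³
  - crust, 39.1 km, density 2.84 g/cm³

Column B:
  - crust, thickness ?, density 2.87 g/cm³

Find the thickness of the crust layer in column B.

27 km

Take the compensation level at the base of the deeper column (depth z_c below the surface of column A) and equate Σ ρ_i t_i down to z_c; mantle fills any gap and the z_c terms cancel.
Column A: 0.608×2.21 + 39.1×2.84 + (z_c − 39.708)×3.35
Column B: 2.29×0 + x×2.87 + (z_c − 2.29 − 0 − x)×3.35
The z_c×3.35 term appears on both sides and cancels. Collect the known terms of each column as K = Σ(ρt)_known − 3.35 × (depth of known layers): K_A = 112.38768 − 3.35×39.708 = −20.63412; K_B = 0 − 3.35×(2.29 + 0) = −7.6715.
Balance: K_A = K_B − x×(3.35 − 2.87), so x = (K_B − K_A)/(3.35 − 2.87) = 12.9626/0.48 = 27 km.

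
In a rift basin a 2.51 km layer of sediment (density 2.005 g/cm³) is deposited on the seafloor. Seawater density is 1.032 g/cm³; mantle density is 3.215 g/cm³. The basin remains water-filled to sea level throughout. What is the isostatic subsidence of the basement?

Submarine loading: the sediment displaces seawater, and the subsidence is in turn flooded, so s (ρ_m − ρ_w) = t (ρ_sed − ρ_w).
s = 2.51 km × (2.005 − 1.032) / (3.215 − 1.032) = 1.12 km.

1.12 km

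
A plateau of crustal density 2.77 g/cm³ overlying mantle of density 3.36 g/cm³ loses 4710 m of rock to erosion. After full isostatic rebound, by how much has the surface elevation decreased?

827 m

Rebound u = e ρ_c/ρ_m = 4710 m × 2.77/3.36 = 3883 m.
Net surface drop = e − u = 4710 m − 3883 m = e (ρ_m − ρ_c)/ρ_m = 827 m.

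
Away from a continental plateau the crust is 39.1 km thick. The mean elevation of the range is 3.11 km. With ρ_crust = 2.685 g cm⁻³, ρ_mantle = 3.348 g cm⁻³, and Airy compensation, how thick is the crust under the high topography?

Root depth r = h ρ_c / (ρ_m − ρ_c) = 3.11 km × 2.685 / 0.663 = 12.59 km.
Total thickness = T + h + r = 39.1 km + 3.11 km + 12.59 km = 54.8 km.

54.8 km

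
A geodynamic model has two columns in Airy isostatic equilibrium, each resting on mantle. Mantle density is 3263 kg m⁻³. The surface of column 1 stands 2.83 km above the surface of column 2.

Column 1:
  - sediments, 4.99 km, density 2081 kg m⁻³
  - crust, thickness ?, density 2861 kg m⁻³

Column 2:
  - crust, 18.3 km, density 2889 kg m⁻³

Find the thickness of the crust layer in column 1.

Take the compensation level at the base of the deeper column (depth z_c below the surface of column 1) and equate Σ ρ_i t_i down to z_c; mantle fills any gap and the z_c terms cancel.
Column 1: 4.99×2081 + x×2861 + (z_c − 4.99 − x)×3263
Column 2: 2.83×0 + 18.3×2889 + (z_c − 2.83 − 18.3)×3263
The z_c×3263 term appears on both sides and cancels. Collect the known terms of each column as K = Σ(ρt)_known − 3263 × (depth of known layers): K_1 = 10384.19 − 3263×4.99 = −5898.18; K_2 = 52868.7 − 3263×(2.83 + 18.3) = −16078.49.
Balance: K_1 − x×(3263 − 2861) = K_2, so x = (K_1 − K_2)/(3263 − 2861) = 10180.3/402 = 25.3 km.

25.3 km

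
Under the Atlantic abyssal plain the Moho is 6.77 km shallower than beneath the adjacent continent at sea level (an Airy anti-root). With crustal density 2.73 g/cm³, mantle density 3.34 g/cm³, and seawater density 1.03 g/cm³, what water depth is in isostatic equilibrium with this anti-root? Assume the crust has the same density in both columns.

2.43 km

Replacing a thickness d of crust by seawater at the top must be balanced by replacing crust with mantle at the base: d (ρ_c − ρ_w) = a (ρ_m − ρ_c).
d = a (ρ_m − ρ_c)/(ρ_c − ρ_w) = 6.77 km × 0.61/1.7 = 2.43 km.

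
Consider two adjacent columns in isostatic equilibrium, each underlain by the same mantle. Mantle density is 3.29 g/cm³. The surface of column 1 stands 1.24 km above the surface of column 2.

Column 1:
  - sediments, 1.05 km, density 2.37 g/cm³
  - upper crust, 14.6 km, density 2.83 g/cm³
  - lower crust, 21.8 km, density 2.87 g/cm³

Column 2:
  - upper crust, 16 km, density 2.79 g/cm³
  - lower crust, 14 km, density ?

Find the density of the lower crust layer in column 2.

Take the compensation level at the base of the deeper column (depth z_c below the surface of column 1) and equate Σ ρ_i t_i down to z_c; mantle fills any gap and the z_c terms cancel.
Column 1: 1.05×2.37 + 14.6×2.83 + 21.8×2.87 + (z_c − 37.45)×3.29
Column 2: 1.24×0 + 16×2.79 + 14×ρ + (z_c − 1.24 − 30)×3.29
The z_c×3.29 term appears on both sides and cancels. Collect the known terms of each column as K = Σ(ρt)_known − 3.29 × (depth of known layers): K_1 = 106.3725 − 3.29×37.45 = −16.838; K_2 = 44.64 − 3.29×(1.24 + 30) = −58.1396.
Balance: K_1 = K_2 + 14×ρ, so ρ = (K_1 − K_2)/14 = 41.3016/14 = 2.95 g/cm³.

2.95 g/cm³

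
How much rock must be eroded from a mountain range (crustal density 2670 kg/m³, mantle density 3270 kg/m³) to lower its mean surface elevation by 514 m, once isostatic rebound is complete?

2800 m

Net drop Δ = e − u = e − e ρ_c/ρ_m = e (ρ_m − ρ_c)/ρ_m.
e = Δ ρ_m/(ρ_m − ρ_c) = 514 m × 3270/600 = 2800 m.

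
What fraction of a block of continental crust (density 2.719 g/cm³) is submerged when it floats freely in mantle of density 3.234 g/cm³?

Submerged fraction = ρ_obj/ρ_fluid = 2.719/3.234 = 0.841.

0.841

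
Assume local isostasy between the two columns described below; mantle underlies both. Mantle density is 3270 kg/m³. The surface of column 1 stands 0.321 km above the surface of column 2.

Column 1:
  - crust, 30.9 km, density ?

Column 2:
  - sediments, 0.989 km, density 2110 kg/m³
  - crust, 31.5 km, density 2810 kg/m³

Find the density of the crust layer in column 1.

2730 kg/m³

Take the compensation level at the base of the deeper column (depth z_c below the surface of column 1) and equate Σ ρ_i t_i down to z_c; mantle fills any gap and the z_c terms cancel.
Column 1: 30.9×ρ + (z_c − 30.9)×3270
Column 2: 0.321×0 + 0.989×2110 + 31.5×2810 + (z_c − 0.321 − 32.489)×3270
The z_c×3270 term appears on both sides and cancels. Collect the known terms of each column as K = Σ(ρt)_known − 3270 × (depth of known layers): K_1 = 0 − 3270×30.9 = −101043; K_2 = 90601.79 − 3270×(0.321 + 32.489) = −16686.91.
Balance: K_1 + 30.9×ρ = K_2, so ρ = (K_2 − K_1)/30.9 = 84356.1/30.9 = 2730 kg/m³.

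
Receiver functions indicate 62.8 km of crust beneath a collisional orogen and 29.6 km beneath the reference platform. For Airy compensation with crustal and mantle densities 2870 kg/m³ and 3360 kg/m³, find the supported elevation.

4.84 km

Excess crust Δ = 62.8 km − 29.6 km = 33.2 km, split between elevation h and root r with h + r = Δ.
Airy balance ρ_c h = (ρ_m − ρ_c) r gives r = h ρ_c/(ρ_m − ρ_c), so h (1 + ρ_c/(ρ_m − ρ_c)) = Δ, i.e. h = Δ (ρ_m − ρ_c)/ρ_m.
h = 33.2 km × 490/3360 = 4.84 km.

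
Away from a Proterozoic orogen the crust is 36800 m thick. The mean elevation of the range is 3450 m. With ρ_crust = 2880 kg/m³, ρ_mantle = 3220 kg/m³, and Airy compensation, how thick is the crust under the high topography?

69500 m

Root depth r = h ρ_c / (ρ_m − ρ_c) = 3450 m × 2880 / 340 = 29220 m.
Total thickness = T + h + r = 36800 m + 3450 m + 29220 m = 69500 m.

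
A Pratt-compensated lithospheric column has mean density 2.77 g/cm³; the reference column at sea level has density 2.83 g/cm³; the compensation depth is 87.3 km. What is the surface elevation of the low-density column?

ρ_ref D = ρ (D + h) → h = D (ρ_ref − ρ)/ρ.
h = 87.3 km × (2.83 − 2.77)/2.77 = 1.89 km.

1.89 km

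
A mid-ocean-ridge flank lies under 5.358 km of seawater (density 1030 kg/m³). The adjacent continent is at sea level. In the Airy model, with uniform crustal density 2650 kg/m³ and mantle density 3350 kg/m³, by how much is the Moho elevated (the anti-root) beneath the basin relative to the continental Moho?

Balancing pressure at the compensation depth: replacing crust with seawater at the top is compensated by replacing crust with mantle at the base: d (ρ_c − ρ_w) = a (ρ_m − ρ_c).
a = d (ρ_c − ρ_w)/(ρ_m − ρ_c) = 5.358 km × 1620/700 = 12.4 km.

12.4 km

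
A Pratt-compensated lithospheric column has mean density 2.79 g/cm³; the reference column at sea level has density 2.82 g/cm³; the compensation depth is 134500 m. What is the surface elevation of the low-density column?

ρ_ref D = ρ (D + h) → h = D (ρ_ref − ρ)/ρ.
h = 134500 m × (2.82 − 2.79)/2.79 = 1450 m.

1450 m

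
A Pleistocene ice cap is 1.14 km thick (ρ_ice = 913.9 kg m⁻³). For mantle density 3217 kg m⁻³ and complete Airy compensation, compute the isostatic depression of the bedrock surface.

By Archimedes' principle applied to the lithosphere: the ice load ρ_ice t is balanced by mantle displaced below, ρ_m s.
s = t ρ_ice / ρ_m = 1.14 km × 913.9/3217 = 0.324 km.

0.324 km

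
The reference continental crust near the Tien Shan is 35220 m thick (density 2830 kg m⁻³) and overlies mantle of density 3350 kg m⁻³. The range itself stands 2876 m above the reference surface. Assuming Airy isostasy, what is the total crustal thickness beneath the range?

53700 m

Root depth r = h ρ_c / (ρ_m − ρ_c) = 2876 m × 2830 / 520 = 15650 m.
Total thickness = T + h + r = 35220 m + 2876 m + 15650 m = 53700 m.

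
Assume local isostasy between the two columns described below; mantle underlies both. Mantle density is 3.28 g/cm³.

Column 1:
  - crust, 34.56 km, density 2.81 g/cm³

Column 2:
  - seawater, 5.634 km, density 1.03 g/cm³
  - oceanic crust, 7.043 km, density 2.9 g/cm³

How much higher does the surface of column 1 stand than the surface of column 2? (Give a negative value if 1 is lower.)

For any compensation level in the mantle, the mantle terms cancel and isostasy reduces to e = (Σt_1 − Σt_2) − (Σ(ρt)_1 − Σ(ρt)_2) / ρ_m.
Σt_1 = 34.56 km; Σt_2 = 12.677 km; Σ(ρt)_1 = 97.1136; Σ(ρt)_2 = 26.22772 (in km·g/cm³).
e = (34.56 − 12.677) − (97.1136 − 26.22772) / 3.28 = 0.271 km.

0.271 km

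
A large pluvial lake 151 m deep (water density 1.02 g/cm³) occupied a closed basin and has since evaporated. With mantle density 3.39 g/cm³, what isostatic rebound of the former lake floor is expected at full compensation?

45.4 m

u = d ρ_w/ρ_m = 151 m × 1.02/3.39 = 45.4 m.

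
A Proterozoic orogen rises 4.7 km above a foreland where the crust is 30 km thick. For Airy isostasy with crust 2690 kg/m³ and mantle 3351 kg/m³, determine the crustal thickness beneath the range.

53.8 km

Root depth r = h ρ_c / (ρ_m − ρ_c) = 4.7 km × 2690 / 661 = 19.13 km.
Total thickness = T + h + r = 30 km + 4.7 km + 19.13 km = 53.8 km.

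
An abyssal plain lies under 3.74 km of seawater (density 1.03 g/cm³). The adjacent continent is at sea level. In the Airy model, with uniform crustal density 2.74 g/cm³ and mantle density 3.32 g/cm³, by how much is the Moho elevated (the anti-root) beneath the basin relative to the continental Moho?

11 km

Isostatic balance requires: replacing crust with seawater at the top is compensated by replacing crust with mantle at the base: d (ρ_c − ρ_w) = a (ρ_m − ρ_c).
a = d (ρ_c − ρ_w)/(ρ_m − ρ_c) = 3.74 km × 1.71/0.58 = 11 km.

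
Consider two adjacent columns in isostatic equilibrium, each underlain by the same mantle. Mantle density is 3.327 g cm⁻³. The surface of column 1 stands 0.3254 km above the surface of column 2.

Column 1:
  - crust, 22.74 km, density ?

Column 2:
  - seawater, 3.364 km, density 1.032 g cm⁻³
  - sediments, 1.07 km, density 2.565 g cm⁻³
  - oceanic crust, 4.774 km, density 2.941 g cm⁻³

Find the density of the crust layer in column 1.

Take the compensation level at the base of the deeper column (depth z_c below the surface of column 1) and equate Σ ρ_i t_i down to z_c; mantle fills any gap and the z_c terms cancel.
Column 1: 22.74×ρ + (z_c − 22.74)×3.327
Column 2: 0.3254×0 + 3.364×1.032 + 1.07×2.565 + 4.774×2.941 + (z_c − 0.3254 − 9.208)×3.327
The z_c×3.327 term appears on both sides and cancels. Collect the known terms of each column as K = Σ(ρt)_known − 3.327 × (depth of known layers): K_1 = 0 − 3.327×22.74 = −75.65598; K_2 = 20.256532 − 3.327×(0.3254 + 9.208) = −11.4610898.
Balance: K_1 + 22.74×ρ = K_2, so ρ = (K_2 − K_1)/22.74 = 64.1949/22.74 = 2.82 g cm⁻³.

2.82 g cm⁻³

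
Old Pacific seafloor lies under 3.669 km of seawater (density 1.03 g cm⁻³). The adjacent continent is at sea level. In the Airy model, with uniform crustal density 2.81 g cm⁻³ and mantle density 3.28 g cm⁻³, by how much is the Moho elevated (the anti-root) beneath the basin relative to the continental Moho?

Balancing pressure at the compensation depth: replacing crust with seawater at the top is compensated by replacing crust with mantle at the base: d (ρ_c − ρ_w) = a (ρ_m − ρ_c).
a = d (ρ_c − ρ_w)/(ρ_m − ρ_c) = 3.669 km × 1.78/0.47 = 13.9 km.

13.9 km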